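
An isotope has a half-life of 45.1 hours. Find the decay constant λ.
λ = ln(2)/t½ = 0.01537 hour⁻¹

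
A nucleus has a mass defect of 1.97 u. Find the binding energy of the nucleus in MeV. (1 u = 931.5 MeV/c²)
B.E. = Δm × 931.5 = 1835 MeV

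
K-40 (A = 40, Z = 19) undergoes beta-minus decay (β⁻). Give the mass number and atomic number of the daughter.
Daughter: A = 40, Z = 20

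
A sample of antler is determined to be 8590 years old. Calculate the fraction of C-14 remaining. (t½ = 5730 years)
N/N₀ = (1/2)^(t/t½) = 0.3538 = 35.4%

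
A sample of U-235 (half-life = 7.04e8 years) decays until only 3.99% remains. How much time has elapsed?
t = t½ × log₂(N₀/N) = 3.272e9 years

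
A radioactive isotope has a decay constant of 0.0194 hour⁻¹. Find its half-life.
t½ = ln(2)/λ = 35.73 hours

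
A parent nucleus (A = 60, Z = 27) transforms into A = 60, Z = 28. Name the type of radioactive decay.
ΔA = 0, ΔZ = +1 ⇒ beta-minus decay (β⁻)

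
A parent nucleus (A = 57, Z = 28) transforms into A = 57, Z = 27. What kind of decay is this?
ΔA = 0, ΔZ = -1 ⇒ beta-plus decay (β⁺) or electron capture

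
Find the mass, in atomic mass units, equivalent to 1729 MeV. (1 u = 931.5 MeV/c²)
m = E/c² = 1.856 u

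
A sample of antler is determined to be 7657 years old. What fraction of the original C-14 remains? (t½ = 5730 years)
N/N₀ = (1/2)^(t/t½) = 0.396 = 39.6%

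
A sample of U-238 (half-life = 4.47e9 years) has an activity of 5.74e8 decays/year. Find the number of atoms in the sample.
N = A/λ = 3.702e18 atoms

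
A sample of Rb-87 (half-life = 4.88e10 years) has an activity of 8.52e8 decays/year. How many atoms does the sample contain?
N = A/λ = 5.998e19 atoms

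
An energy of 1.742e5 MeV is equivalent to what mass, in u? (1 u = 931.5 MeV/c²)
m = E/c² = 187 u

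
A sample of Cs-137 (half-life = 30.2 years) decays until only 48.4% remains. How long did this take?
t = t½ × log₂(N₀/N) = 31.62 years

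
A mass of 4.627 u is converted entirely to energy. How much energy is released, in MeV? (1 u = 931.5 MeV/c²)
E = mc² = 4310 MeV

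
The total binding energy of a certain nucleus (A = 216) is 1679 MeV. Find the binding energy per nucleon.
B.E./A = 1679/216 = 7.773 MeV/nucleon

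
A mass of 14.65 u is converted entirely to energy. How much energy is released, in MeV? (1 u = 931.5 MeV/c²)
E = mc² = 13650 MeV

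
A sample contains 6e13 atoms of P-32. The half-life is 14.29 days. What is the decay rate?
A = λN = 2.91e12 decays/day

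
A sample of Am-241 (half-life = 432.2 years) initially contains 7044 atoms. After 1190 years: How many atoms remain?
N = N₀(1/2)^(t/t½) = 1045 atoms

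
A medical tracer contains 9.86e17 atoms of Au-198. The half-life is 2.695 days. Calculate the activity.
A = λN = 2.536e17 decays/day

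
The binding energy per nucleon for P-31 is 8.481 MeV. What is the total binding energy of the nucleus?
B.E. = 8.481 × 31 = 262.9 MeV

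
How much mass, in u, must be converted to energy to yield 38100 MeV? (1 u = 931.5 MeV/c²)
m = E/c² = 40.9 u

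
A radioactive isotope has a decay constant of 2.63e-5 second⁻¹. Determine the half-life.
t½ = ln(2)/λ = 26360 seconds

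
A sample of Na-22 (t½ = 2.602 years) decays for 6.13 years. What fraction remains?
N/N₀ = (1/2)^(t/t½) = 0.1953 = 19.5%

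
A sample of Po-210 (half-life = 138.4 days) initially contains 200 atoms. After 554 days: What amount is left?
N = N₀(1/2)^(t/t½) = 12.47 atoms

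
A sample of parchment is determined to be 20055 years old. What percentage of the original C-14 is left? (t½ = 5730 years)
N/N₀ = (1/2)^(t/t½) = 0.08839 = 8.84%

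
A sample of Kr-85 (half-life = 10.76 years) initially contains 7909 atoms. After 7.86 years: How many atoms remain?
N = N₀(1/2)^(t/t½) = 4767 atoms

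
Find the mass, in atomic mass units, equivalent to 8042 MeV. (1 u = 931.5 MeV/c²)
m = E/c² = 8.633 u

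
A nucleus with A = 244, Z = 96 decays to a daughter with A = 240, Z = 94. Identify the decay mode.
ΔA = -4, ΔZ = -2 ⇒ alpha decay (α)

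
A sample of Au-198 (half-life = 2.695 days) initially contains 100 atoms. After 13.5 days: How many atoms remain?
N = N₀(1/2)^(t/t½) = 3.105 atoms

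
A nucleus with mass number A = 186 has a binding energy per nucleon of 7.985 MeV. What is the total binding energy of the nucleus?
B.E. = 7.985 × 186 = 1485 MeV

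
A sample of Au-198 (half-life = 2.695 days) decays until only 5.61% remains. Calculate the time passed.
t = t½ × log₂(N₀/N) = 11.2 days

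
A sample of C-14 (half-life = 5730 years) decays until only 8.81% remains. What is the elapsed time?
t = t½ × log₂(N₀/N) = 20080 years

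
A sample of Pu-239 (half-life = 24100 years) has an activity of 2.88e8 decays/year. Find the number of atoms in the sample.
N = A/λ = 1.001e13 atoms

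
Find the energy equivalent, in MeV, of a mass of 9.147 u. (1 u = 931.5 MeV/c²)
E = mc² = 8520 MeV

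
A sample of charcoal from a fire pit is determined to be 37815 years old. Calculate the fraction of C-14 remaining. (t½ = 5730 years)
N/N₀ = (1/2)^(t/t½) = 0.01031 = 1.03%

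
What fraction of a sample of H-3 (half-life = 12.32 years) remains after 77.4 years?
N/N₀ = (1/2)^(t/t½) = 0.01285 = 1.28%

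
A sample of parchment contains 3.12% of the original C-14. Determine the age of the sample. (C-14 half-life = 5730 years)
Age = t½ × log₂(1/ratio) = 28660 years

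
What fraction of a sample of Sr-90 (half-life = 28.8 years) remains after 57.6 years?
N/N₀ = (1/2)^(t/t½) = 0.25 = 25%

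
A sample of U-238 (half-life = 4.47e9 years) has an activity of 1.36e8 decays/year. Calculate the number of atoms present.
N = A/λ = 8.77e17 atoms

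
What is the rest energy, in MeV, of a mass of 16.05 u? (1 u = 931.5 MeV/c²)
E = mc² = 14950 MeV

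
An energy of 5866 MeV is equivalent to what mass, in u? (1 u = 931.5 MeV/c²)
m = E/c² = 6.297 u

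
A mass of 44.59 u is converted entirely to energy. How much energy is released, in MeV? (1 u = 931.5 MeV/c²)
E = mc² = 41540 MeV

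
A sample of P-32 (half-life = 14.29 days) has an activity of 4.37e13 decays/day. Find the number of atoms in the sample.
N = A/λ = 9.009e14 atoms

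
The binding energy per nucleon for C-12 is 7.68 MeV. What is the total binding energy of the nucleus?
B.E. = 7.68 × 12 = 92.16 MeV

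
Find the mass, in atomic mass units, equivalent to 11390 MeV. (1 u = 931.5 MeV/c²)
m = E/c² = 12.23 u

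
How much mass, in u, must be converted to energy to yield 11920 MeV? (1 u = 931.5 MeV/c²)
m = E/c² = 12.8 u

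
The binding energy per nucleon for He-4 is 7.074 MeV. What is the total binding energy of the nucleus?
B.E. = 7.074 × 4 = 28.3 MeV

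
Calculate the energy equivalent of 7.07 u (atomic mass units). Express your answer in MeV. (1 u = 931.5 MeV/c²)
E = mc² = 6586 MeV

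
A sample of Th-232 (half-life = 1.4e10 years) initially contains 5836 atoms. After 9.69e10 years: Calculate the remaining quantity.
N = N₀(1/2)^(t/t½) = 48.15 atoms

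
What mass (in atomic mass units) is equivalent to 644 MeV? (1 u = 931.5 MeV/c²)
m = E/c² = 0.6914 u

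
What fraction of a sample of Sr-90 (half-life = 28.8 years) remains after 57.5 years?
N/N₀ = (1/2)^(t/t½) = 0.2506 = 25.1%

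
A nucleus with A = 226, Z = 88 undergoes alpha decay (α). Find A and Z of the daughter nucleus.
Daughter: A = 222, Z = 86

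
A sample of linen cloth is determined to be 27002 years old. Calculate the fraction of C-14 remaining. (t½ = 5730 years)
N/N₀ = (1/2)^(t/t½) = 0.03814 = 3.81%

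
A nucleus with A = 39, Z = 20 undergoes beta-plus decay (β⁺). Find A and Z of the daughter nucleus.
Daughter: A = 39, Z = 19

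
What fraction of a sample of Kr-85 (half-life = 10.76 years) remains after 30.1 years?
N/N₀ = (1/2)^(t/t½) = 0.1438 = 14.4%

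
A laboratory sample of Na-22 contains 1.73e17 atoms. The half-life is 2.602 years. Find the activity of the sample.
A = λN = 4.609e16 decays/year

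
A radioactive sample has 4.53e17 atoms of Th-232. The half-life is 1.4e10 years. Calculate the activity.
A = λN = 2.243e7 decays/year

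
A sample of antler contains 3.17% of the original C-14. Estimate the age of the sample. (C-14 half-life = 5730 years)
Age = t½ × log₂(1/ratio) = 28530 years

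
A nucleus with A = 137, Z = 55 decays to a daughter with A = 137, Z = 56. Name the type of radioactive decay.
ΔA = 0, ΔZ = +1 ⇒ beta-minus decay (β⁻)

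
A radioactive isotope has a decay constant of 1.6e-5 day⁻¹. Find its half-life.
t½ = ln(2)/λ = 43320 days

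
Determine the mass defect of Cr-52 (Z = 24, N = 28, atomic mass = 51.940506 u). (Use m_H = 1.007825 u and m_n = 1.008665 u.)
Δm = Z·m_H + N·m_n − M = 0.4899 u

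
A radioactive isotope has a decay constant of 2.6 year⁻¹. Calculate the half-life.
t½ = ln(2)/λ = 0.2666 years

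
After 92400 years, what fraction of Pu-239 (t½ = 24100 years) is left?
N/N₀ = (1/2)^(t/t½) = 0.07012 = 7.01%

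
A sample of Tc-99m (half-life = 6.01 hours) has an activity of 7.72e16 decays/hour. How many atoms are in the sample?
N = A/λ = 6.694e17 atoms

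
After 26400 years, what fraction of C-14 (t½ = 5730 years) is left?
N/N₀ = (1/2)^(t/t½) = 0.04103 = 4.1%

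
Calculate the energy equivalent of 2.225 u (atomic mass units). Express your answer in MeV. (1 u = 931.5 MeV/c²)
E = mc² = 2073 MeV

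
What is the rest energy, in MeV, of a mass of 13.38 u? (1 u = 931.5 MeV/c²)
E = mc² = 12460 MeV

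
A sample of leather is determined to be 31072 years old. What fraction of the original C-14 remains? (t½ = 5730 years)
N/N₀ = (1/2)^(t/t½) = 0.02331 = 2.33%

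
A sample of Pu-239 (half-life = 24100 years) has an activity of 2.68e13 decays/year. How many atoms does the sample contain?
N = A/λ = 9.318e17 atoms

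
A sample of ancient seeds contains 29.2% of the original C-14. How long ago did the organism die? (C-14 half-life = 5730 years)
Age = t½ × log₂(1/ratio) = 10180 years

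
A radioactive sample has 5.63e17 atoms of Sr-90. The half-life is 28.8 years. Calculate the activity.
A = λN = 1.355e16 decays/year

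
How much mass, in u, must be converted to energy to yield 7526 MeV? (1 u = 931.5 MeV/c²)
m = E/c² = 8.079 u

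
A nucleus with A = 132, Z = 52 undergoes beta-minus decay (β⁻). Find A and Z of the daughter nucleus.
Daughter: A = 132, Z = 53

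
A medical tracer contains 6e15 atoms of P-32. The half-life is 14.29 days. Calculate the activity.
A = λN = 2.91e14 decays/day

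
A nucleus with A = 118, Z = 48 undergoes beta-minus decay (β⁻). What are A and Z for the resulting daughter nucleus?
Daughter: A = 118, Z = 49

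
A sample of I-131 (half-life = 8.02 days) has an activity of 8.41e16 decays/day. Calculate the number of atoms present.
N = A/λ = 9.731e17 atoms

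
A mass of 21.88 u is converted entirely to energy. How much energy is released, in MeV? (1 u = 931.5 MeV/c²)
E = mc² = 20380 MeV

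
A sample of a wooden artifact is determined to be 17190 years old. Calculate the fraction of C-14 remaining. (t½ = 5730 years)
N/N₀ = (1/2)^(t/t½) = 0.125 = 12.5%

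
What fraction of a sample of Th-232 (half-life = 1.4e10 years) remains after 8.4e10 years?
N/N₀ = (1/2)^(t/t½) = 0.01562 = 1.56%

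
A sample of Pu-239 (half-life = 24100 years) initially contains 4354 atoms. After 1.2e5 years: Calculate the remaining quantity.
N = N₀(1/2)^(t/t½) = 138 atoms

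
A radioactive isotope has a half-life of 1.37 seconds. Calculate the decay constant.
λ = ln(2)/t½ = 0.5059 second⁻¹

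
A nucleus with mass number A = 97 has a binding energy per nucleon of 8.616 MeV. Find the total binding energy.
B.E. = 8.616 × 97 = 835.8 MeV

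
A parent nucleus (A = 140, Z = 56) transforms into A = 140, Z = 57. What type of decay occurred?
ΔA = 0, ΔZ = +1 ⇒ beta-minus decay (β⁻)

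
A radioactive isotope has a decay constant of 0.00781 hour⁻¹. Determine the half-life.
t½ = ln(2)/λ = 88.75 hours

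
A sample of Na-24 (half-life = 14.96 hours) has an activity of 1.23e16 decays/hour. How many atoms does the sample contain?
N = A/λ = 2.655e17 atoms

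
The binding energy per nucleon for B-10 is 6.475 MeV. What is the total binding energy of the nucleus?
B.E. = 6.475 × 10 = 64.75 MeV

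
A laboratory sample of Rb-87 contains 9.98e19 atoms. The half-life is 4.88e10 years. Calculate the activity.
A = λN = 1.418e9 decays/year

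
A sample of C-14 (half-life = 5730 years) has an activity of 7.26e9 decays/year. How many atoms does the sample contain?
N = A/λ = 6.002e13 atoms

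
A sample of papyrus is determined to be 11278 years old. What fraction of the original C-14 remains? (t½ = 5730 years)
N/N₀ = (1/2)^(t/t½) = 0.2556 = 25.6%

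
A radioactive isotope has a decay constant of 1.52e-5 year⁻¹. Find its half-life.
t½ = ln(2)/λ = 45600 years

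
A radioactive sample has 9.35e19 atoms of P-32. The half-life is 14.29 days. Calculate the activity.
A = λN = 4.535e18 decays/day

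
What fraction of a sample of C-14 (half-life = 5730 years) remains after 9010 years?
N/N₀ = (1/2)^(t/t½) = 0.3362 = 33.6%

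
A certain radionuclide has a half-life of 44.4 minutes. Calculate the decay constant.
λ = ln(2)/t½ = 0.01561 minute⁻¹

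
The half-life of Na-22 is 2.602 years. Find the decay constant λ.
λ = ln(2)/t½ = 0.2664 year⁻¹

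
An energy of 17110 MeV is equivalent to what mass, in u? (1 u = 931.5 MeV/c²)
m = E/c² = 18.37 u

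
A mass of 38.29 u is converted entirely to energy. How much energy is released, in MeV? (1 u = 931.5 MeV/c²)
E = mc² = 35670 MeV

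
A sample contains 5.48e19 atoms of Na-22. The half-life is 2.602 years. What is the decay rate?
A = λN = 1.46e19 decays/year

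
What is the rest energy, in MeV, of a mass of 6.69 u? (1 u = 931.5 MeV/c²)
E = mc² = 6232 MeV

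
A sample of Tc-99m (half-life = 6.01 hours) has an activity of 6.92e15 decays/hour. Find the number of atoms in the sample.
N = A/λ = 6e16 atoms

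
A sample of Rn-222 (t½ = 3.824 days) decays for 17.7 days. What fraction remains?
N/N₀ = (1/2)^(t/t½) = 0.04042 = 4.04%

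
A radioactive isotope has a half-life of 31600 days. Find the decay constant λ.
λ = ln(2)/t½ = 2.194e-5 day⁻¹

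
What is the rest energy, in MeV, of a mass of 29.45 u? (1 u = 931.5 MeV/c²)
E = mc² = 27430 MeV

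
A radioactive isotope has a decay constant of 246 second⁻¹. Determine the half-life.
t½ = ln(2)/λ = 0.002818 seconds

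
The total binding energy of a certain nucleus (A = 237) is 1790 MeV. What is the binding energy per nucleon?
B.E./A = 1790/237 = 7.553 MeV/nucleon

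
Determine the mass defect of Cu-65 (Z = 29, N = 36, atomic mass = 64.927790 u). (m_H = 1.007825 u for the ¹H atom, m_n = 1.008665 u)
Δm = Z·m_H + N·m_n − M = 0.6111 u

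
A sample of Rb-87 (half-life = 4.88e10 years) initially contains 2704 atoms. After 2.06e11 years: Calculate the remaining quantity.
N = N₀(1/2)^(t/t½) = 145 atoms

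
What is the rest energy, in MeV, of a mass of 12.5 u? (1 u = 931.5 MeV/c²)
E = mc² = 11640 MeV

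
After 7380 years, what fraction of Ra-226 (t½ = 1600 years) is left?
N/N₀ = (1/2)^(t/t½) = 0.04088 = 4.09%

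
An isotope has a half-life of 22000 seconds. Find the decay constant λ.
λ = ln(2)/t½ = 3.151e-5 second⁻¹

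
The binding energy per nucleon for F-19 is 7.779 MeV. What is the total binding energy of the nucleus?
B.E. = 7.779 × 19 = 147.8 MeV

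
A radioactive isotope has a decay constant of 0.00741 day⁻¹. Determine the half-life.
t½ = ln(2)/λ = 93.54 days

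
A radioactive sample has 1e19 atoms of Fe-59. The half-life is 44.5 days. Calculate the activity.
A = λN = 1.558e17 decays/day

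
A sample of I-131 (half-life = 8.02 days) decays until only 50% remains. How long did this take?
t = t½ × log₂(N₀/N) = 8.02 days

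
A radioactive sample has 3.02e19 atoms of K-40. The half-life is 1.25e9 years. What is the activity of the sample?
A = λN = 1.675e10 decays/year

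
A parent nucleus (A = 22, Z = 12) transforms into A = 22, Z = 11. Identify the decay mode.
ΔA = 0, ΔZ = -1 ⇒ beta-plus decay (β⁺) or electron capture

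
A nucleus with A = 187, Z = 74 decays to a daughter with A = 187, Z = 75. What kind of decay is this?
ΔA = 0, ΔZ = +1 ⇒ beta-minus decay (β⁻)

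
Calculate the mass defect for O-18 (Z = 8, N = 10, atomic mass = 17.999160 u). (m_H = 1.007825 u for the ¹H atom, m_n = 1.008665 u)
Δm = Z·m_H + N·m_n − M = 0.1501 u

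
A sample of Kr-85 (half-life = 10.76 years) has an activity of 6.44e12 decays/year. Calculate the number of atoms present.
N = A/λ = 9.997e13 atoms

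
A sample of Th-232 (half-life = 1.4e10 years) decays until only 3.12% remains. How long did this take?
t = t½ × log₂(N₀/N) = 7.003e10 years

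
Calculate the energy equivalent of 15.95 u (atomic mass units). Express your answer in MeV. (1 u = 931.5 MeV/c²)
E = mc² = 14860 MeV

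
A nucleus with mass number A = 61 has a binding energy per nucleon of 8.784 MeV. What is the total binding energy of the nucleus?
B.E. = 8.784 × 61 = 535.8 MeV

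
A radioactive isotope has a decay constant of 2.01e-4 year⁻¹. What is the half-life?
t½ = ln(2)/λ = 3448 years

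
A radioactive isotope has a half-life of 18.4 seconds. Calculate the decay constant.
λ = ln(2)/t½ = 0.03767 second⁻¹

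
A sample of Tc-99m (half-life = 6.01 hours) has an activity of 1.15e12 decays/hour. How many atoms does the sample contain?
N = A/λ = 9.971e12 atoms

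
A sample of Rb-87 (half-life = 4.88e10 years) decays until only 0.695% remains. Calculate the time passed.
t = t½ × log₂(N₀/N) = 3.498e11 years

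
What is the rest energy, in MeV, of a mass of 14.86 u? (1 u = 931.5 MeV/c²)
E = mc² = 13840 MeV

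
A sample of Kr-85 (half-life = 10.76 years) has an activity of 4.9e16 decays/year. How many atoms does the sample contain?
N = A/λ = 7.606e17 atoms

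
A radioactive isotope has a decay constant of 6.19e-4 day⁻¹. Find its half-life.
t½ = ln(2)/λ = 1120 days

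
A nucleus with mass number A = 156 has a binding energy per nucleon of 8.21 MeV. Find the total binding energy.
B.E. = 8.21 × 156 = 1281 MeV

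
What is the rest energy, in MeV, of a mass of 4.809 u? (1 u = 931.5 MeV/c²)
E = mc² = 4480 MeV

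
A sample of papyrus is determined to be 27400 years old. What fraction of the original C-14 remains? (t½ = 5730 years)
N/N₀ = (1/2)^(t/t½) = 0.03635 = 3.64%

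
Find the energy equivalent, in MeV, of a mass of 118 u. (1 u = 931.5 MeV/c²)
E = mc² = 1.099e5 MeV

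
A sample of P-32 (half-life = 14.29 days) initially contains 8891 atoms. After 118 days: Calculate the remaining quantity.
N = N₀(1/2)^(t/t½) = 29.05 atoms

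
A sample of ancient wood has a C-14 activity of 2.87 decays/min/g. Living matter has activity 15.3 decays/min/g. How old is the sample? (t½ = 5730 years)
Age = t½ × log₂(A₀/A) = 13830 years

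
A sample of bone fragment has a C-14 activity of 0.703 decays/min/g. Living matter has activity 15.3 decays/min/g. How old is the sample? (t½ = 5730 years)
Age = t½ × log₂(A₀/A) = 25460 years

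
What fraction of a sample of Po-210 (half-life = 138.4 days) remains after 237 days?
N/N₀ = (1/2)^(t/t½) = 0.3051 = 30.5%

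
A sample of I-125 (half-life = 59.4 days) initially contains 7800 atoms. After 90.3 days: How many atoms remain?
N = N₀(1/2)^(t/t½) = 2719 atoms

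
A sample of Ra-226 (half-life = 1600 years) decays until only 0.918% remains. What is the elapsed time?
t = t½ × log₂(N₀/N) = 10830 years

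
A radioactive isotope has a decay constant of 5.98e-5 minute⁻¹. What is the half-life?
t½ = ln(2)/λ = 11590 minutes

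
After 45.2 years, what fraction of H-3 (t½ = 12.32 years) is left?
N/N₀ = (1/2)^(t/t½) = 0.07863 = 7.86%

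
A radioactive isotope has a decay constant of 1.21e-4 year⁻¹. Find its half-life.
t½ = ln(2)/λ = 5728 years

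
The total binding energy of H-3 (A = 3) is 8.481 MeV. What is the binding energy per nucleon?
B.E./A = 8.481/3 = 2.827 MeV/nucleon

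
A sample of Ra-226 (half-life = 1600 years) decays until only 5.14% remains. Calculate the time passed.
t = t½ × log₂(N₀/N) = 6851 years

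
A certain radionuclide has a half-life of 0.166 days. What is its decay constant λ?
λ = ln(2)/t½ = 4.176 day⁻¹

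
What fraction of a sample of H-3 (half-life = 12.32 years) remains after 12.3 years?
N/N₀ = (1/2)^(t/t½) = 0.5006 = 50.1%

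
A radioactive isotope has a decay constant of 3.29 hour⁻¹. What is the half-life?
t½ = ln(2)/λ = 0.2107 hours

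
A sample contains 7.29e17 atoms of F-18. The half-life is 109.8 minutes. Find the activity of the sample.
A = λN = 4.602e15 decays/minute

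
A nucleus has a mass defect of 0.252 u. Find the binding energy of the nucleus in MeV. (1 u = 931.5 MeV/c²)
B.E. = Δm × 931.5 = 234.7 MeV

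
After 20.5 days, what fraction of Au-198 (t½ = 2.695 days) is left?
N/N₀ = (1/2)^(t/t½) = 0.005131 = 0.513%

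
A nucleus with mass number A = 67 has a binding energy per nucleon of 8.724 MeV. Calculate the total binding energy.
B.E. = 8.724 × 67 = 584.5 MeV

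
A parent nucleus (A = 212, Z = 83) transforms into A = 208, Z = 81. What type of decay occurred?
ΔA = -4, ΔZ = -2 ⇒ alpha decay (α)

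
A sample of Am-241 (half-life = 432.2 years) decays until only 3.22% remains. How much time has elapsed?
t = t½ × log₂(N₀/N) = 2142 years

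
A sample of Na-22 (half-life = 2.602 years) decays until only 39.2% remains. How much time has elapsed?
t = t½ × log₂(N₀/N) = 3.515 years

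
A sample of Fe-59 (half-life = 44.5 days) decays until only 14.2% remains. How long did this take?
t = t½ × log₂(N₀/N) = 125.3 days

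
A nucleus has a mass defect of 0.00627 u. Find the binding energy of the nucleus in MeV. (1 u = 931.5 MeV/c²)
B.E. = Δm × 931.5 = 5.841 MeV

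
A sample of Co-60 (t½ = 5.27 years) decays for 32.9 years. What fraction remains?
N/N₀ = (1/2)^(t/t½) = 0.0132 = 1.32%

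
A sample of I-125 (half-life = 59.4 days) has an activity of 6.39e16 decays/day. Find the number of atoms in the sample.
N = A/λ = 5.476e18 atoms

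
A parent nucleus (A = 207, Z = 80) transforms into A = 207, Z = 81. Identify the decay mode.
ΔA = 0, ΔZ = +1 ⇒ beta-minus decay (β⁻)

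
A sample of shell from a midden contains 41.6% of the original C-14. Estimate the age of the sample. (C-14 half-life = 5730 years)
Age = t½ × log₂(1/ratio) = 7250 years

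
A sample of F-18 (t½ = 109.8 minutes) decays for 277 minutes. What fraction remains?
N/N₀ = (1/2)^(t/t½) = 0.174 = 17.4%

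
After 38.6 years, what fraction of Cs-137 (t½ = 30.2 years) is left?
N/N₀ = (1/2)^(t/t½) = 0.4123 = 41.2%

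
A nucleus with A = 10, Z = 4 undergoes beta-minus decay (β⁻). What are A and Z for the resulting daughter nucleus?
Daughter: A = 10, Z = 5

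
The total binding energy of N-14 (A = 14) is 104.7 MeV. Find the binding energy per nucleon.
B.E./A = 104.7/14 = 7.479 MeV/nucleon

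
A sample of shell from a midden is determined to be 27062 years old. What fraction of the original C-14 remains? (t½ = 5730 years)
N/N₀ = (1/2)^(t/t½) = 0.03787 = 3.79%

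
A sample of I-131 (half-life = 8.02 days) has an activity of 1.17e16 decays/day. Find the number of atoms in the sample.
N = A/λ = 1.354e17 atoms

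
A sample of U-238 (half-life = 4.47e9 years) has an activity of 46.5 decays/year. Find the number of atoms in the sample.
N = A/λ = 2.999e11 atoms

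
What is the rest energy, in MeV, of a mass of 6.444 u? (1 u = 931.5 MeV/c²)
E = mc² = 6003 MeV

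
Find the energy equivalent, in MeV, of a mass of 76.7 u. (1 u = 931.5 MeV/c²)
E = mc² = 71450 MeV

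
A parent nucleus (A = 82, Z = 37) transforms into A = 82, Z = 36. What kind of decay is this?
ΔA = 0, ΔZ = -1 ⇒ beta-plus decay (β⁺) or electron capture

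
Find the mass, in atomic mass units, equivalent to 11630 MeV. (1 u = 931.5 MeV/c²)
m = E/c² = 12.49 u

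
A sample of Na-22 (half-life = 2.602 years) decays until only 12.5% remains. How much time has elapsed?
t = t½ × log₂(N₀/N) = 7.806 years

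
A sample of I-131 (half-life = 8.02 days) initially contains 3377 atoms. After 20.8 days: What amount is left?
N = N₀(1/2)^(t/t½) = 559.5 atoms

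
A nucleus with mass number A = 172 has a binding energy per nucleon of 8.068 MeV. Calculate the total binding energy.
B.E. = 8.068 × 172 = 1388 MeV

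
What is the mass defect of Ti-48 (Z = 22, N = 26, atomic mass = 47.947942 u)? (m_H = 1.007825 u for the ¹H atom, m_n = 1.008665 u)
Δm = Z·m_H + N·m_n − M = 0.4495 u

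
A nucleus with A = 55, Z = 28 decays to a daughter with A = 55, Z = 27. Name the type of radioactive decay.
ΔA = 0, ΔZ = -1 ⇒ beta-plus decay (β⁺) or electron capture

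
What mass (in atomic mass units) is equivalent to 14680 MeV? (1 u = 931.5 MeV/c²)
m = E/c² = 15.76 u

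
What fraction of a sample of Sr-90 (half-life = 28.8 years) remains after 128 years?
N/N₀ = (1/2)^(t/t½) = 0.04593 = 4.59%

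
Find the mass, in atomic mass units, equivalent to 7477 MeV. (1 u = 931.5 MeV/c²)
m = E/c² = 8.027 u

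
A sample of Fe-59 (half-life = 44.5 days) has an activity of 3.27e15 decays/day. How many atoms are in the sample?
N = A/λ = 2.099e17 atoms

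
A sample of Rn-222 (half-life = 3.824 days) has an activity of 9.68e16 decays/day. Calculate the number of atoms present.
N = A/λ = 5.34e17 atoms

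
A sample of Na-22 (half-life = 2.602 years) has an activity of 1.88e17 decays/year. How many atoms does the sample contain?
N = A/λ = 7.057e17 atoms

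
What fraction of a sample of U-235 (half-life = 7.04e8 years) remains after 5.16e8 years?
N/N₀ = (1/2)^(t/t½) = 0.6017 = 60.2%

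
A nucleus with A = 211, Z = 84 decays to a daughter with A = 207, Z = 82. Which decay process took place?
ΔA = -4, ΔZ = -2 ⇒ alpha decay (α)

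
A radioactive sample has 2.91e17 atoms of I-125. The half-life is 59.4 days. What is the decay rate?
A = λN = 3.396e15 decays/day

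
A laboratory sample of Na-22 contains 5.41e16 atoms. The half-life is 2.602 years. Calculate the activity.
A = λN = 1.441e16 decays/year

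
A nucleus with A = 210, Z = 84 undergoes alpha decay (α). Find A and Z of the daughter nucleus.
Daughter: A = 206, Z = 82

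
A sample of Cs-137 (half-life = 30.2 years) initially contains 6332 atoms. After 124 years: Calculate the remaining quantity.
N = N₀(1/2)^(t/t½) = 367.7 atoms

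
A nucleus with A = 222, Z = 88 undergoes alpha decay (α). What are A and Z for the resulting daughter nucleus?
Daughter: A = 218, Z = 86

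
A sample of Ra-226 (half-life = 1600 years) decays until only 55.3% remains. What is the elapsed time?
t = t½ × log₂(N₀/N) = 1367 years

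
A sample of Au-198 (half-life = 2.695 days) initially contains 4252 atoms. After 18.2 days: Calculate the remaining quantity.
N = N₀(1/2)^(t/t½) = 39.42 atoms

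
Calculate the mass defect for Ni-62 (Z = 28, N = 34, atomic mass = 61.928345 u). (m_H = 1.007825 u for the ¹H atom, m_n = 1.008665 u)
Δm = Z·m_H + N·m_n − M = 0.5854 u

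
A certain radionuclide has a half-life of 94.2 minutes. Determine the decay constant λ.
λ = ln(2)/t½ = 0.007358 minute⁻¹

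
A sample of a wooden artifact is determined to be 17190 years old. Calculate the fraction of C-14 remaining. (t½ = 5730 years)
N/N₀ = (1/2)^(t/t½) = 0.125 = 12.5%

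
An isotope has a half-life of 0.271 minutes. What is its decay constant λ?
λ = ln(2)/t½ = 2.558 minute⁻¹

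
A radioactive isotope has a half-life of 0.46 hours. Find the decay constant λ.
λ = ln(2)/t½ = 1.507 hour⁻¹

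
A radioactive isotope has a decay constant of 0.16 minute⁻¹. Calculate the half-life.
t½ = ln(2)/λ = 4.332 minutes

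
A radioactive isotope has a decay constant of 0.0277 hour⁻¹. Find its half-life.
t½ = ln(2)/λ = 25.02 hours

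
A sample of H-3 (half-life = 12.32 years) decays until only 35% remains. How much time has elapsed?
t = t½ × log₂(N₀/N) = 18.66 years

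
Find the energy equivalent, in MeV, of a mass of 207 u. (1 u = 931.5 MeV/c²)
E = mc² = 1.928e5 MeV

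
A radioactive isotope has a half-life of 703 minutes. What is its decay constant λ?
λ = ln(2)/t½ = 9.86e-4 minute⁻¹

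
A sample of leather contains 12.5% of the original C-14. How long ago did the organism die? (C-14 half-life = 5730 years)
Age = t½ × log₂(1/ratio) = 17190 years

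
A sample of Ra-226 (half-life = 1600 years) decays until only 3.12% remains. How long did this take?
t = t½ × log₂(N₀/N) = 8004 years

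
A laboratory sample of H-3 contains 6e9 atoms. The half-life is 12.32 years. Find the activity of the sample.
A = λN = 3.376e8 decays/year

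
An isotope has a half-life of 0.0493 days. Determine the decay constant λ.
λ = ln(2)/t½ = 14.06 day⁻¹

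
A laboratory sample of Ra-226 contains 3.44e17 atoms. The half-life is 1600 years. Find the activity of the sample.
A = λN = 1.49e14 decays/year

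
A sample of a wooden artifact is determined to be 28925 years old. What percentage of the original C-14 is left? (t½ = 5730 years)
N/N₀ = (1/2)^(t/t½) = 0.03023 = 3.02%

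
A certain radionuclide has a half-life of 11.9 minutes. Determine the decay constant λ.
λ = ln(2)/t½ = 0.05825 minute⁻¹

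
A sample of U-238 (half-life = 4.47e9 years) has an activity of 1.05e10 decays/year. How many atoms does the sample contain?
N = A/λ = 6.771e19 atoms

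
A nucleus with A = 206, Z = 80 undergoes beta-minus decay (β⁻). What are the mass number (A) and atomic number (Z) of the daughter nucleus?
Daughter: A = 206, Z = 81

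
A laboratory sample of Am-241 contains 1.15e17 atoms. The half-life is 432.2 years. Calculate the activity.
A = λN = 1.844e14 decays/year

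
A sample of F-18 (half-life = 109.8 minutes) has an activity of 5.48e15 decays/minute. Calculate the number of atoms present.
N = A/λ = 8.681e17 atoms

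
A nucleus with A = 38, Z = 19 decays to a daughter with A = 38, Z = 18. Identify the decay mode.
ΔA = 0, ΔZ = -1 ⇒ beta-plus decay (β⁺) or electron capture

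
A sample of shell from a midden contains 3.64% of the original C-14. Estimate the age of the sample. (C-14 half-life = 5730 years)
Age = t½ × log₂(1/ratio) = 27390 years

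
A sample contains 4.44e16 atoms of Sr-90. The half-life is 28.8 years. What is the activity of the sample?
A = λN = 1.069e15 decays/year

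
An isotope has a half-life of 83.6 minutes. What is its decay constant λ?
λ = ln(2)/t½ = 0.008291 minute⁻¹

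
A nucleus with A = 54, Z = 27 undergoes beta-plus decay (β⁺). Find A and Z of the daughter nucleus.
Daughter: A = 54, Z = 26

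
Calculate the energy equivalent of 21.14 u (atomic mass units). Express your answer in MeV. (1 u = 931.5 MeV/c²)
E = mc² = 19690 MeV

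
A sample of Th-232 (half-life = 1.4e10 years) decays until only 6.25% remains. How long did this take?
t = t½ × log₂(N₀/N) = 5.6e10 years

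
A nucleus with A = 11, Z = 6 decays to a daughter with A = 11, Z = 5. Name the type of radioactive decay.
ΔA = 0, ΔZ = -1 ⇒ beta-plus decay (β⁺) or electron capture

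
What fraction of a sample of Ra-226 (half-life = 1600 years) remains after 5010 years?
N/N₀ = (1/2)^(t/t½) = 0.1141 = 11.4%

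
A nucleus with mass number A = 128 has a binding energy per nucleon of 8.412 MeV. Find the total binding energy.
B.E. = 8.412 × 128 = 1077 MeV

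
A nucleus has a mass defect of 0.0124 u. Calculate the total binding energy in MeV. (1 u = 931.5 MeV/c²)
B.E. = Δm × 931.5 = 11.55 MeV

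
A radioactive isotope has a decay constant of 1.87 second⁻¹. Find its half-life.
t½ = ln(2)/λ = 0.3707 seconds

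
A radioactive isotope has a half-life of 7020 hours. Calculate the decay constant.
λ = ln(2)/t½ = 9.874e-5 hour⁻¹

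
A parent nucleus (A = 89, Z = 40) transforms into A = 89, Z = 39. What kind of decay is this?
ΔA = 0, ΔZ = -1 ⇒ beta-plus decay (β⁺) or electron capture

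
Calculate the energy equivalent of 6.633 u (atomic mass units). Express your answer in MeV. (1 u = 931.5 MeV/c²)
E = mc² = 6179 MeV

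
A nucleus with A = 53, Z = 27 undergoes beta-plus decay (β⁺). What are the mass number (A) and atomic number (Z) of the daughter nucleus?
Daughter: A = 53, Z = 26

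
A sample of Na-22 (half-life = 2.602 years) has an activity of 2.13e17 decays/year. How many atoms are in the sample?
N = A/λ = 7.996e17 atoms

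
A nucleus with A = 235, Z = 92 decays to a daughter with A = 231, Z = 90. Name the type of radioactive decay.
ΔA = -4, ΔZ = -2 ⇒ alpha decay (α)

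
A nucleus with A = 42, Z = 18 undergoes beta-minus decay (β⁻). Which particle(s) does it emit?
β⁻: electron (e⁻) + antineutrino (ν̄ₑ)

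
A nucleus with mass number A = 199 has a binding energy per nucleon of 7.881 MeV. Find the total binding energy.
B.E. = 7.881 × 199 = 1568 MeV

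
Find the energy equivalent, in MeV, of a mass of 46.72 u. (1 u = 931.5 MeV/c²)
E = mc² = 43520 MeV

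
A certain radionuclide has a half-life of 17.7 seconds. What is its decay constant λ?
λ = ln(2)/t½ = 0.03916 second⁻¹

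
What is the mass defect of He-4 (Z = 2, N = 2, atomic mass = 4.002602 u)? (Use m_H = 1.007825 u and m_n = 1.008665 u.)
Δm = Z·m_H + N·m_n − M = 0.03038 u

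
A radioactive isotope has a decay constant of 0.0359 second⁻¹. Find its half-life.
t½ = ln(2)/λ = 19.31 seconds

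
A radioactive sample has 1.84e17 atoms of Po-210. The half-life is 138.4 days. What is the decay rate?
A = λN = 9.215e14 decays/day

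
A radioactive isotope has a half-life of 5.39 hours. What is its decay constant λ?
λ = ln(2)/t½ = 0.1286 hour⁻¹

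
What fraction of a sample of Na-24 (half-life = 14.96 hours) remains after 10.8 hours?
N/N₀ = (1/2)^(t/t½) = 0.6063 = 60.6%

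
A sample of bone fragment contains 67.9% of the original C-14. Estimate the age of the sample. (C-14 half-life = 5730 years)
Age = t½ × log₂(1/ratio) = 3200 years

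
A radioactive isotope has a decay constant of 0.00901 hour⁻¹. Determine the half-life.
t½ = ln(2)/λ = 76.93 hours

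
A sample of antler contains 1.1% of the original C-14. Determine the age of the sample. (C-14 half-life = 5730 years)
Age = t½ × log₂(1/ratio) = 37280 years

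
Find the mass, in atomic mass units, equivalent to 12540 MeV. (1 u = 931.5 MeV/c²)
m = E/c² = 13.46 u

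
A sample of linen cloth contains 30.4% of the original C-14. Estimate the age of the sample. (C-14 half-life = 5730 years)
Age = t½ × log₂(1/ratio) = 9843 years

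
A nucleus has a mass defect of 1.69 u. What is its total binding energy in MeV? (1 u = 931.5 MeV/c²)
B.E. = Δm × 931.5 = 1574 MeV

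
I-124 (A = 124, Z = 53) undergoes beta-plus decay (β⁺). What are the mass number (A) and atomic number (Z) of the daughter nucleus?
Daughter: A = 124, Z = 52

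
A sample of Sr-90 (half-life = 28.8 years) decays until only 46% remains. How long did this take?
t = t½ × log₂(N₀/N) = 32.26 years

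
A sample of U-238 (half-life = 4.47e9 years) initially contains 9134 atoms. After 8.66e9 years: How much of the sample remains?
N = N₀(1/2)^(t/t½) = 2385 atoms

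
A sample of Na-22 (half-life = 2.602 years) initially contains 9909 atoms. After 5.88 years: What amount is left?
N = N₀(1/2)^(t/t½) = 2069 atoms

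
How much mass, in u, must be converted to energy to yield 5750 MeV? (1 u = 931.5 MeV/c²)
m = E/c² = 6.173 u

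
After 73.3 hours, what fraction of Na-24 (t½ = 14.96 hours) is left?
N/N₀ = (1/2)^(t/t½) = 0.0335 = 3.35%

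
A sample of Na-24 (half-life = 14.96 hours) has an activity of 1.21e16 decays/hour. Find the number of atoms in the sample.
N = A/λ = 2.612e17 atoms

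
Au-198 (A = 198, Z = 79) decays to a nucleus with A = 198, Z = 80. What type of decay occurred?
ΔA = 0, ΔZ = +1 ⇒ beta-minus decay (β⁻)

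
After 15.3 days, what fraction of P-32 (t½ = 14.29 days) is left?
N/N₀ = (1/2)^(t/t½) = 0.4761 = 47.6%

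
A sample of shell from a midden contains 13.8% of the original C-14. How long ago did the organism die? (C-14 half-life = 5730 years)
Age = t½ × log₂(1/ratio) = 16370 years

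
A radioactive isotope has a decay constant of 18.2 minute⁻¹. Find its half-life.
t½ = ln(2)/λ = 0.03809 minutes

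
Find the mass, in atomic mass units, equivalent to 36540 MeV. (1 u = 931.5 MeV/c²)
m = E/c² = 39.23 u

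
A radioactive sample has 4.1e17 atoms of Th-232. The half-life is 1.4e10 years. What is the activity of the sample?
A = λN = 2.03e7 decays/year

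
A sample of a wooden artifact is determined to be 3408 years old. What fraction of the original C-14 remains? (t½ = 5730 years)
N/N₀ = (1/2)^(t/t½) = 0.6622 = 66.2%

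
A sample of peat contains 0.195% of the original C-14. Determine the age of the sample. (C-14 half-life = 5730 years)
Age = t½ × log₂(1/ratio) = 51580 years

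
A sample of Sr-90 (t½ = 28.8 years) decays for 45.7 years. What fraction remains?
N/N₀ = (1/2)^(t/t½) = 0.3329 = 33.3%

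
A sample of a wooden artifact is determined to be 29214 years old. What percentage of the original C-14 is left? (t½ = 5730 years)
N/N₀ = (1/2)^(t/t½) = 0.02919 = 2.92%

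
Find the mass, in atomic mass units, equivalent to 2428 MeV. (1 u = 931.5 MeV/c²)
m = E/c² = 2.607 u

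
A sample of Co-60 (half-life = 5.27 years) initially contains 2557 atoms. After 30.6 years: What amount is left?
N = N₀(1/2)^(t/t½) = 45.69 atoms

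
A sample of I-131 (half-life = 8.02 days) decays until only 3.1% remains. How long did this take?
t = t½ × log₂(N₀/N) = 40.19 days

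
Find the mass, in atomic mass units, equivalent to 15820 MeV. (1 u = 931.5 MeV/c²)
m = E/c² = 16.98 u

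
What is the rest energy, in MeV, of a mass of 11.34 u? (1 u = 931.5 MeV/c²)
E = mc² = 10560 MeV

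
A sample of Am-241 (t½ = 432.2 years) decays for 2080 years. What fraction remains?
N/N₀ = (1/2)^(t/t½) = 0.03559 = 3.56%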